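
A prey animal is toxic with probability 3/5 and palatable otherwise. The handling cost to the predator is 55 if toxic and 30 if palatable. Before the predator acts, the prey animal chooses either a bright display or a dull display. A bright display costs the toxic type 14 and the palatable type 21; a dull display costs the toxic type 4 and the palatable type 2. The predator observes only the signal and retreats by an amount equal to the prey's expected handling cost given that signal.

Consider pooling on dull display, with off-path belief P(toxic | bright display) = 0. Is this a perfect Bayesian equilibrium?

Yes

On the equilibrium path (dull display) the predator holds the prior 3/5 and pays 3/5·55 + 2/5·30 = 45. Off-path (bright display) belief 0 gives 0·55 + 1·30 = 30.
Toxic: dull display gives 45 − 4 = 41; bright display gives 30 − 14 = 16. Stays. ✓
Palatable: dull display gives 45 − 2 = 43; bright display gives 30 − 21 = 9. Stays. ✓
Beliefs are Bayes-consistent on-path and both types best-respond.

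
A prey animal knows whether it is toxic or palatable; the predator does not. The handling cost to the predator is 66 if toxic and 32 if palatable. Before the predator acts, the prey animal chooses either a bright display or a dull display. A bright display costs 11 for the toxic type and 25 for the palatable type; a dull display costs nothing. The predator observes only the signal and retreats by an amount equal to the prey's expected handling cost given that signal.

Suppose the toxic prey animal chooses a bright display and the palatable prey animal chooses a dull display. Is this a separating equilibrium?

No

Under separation the predator infers type exactly: bright display → toxic (pays 66), dull display → palatable (pays 32).
Toxic: bright display gives 66 − 11 = 55; dull display gives 32 − 0 = 32. No deviation. ✓
Palatable: dull display gives 32 − 0 = 32; bright display gives 66 − 25 = 41. Would deviate. ✗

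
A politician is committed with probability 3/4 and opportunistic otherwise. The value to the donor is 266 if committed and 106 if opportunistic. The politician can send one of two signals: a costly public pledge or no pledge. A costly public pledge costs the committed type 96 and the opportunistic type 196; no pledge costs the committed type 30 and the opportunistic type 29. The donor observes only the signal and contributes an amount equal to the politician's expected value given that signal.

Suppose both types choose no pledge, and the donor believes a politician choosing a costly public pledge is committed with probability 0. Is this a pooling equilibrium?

Yes

At the pooled signal (no pledge) the donor holds the prior 3/4 and pays 3/4·266 + 1/4·106 = 226. Off-path (pledge) belief 0 gives 0·266 + 1·106 = 106.
Committed: no pledge gives 226 − 30 = 196; pledge gives 106 − 96 = 10. Stays. ✓
Opportunistic: no pledge gives 226 − 29 = 197; pledge gives 106 − 196 = -90. Stays. ✓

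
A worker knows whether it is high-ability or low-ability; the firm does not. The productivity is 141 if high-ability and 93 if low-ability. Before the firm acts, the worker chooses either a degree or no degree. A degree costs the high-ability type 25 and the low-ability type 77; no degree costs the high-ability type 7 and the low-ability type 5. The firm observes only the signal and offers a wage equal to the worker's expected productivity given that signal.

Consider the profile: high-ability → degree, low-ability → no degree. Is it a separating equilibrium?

Yes

If types separate, degree earns payment 141 and no degree earns 93.
High-ability: degree gives 141 − 25 = 116; no degree gives 93 − 7 = 86. No deviation. ✓
Low-ability: no degree gives 93 − 5 = 88; degree gives 141 − 77 = 64. No deviation. ✓
Both incentive constraints hold.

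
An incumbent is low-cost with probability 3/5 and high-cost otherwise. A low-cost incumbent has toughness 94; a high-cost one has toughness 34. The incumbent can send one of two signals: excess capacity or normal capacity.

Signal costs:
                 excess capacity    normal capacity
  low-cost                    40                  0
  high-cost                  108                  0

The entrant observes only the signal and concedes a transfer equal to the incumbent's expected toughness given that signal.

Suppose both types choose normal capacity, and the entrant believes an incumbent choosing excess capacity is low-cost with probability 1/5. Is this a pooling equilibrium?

Yes

At the pooled signal (normal capacity) the entrant holds the prior 3/5 and pays 3/5·94 + 2/5·34 = 70. Off-path (excess capacity) belief 1/5 gives 1/5·94 + 4/5·34 = 46.
Low-cost: normal capacity gives 70 − 0 = 70; excess capacity gives 46 − 40 = 6. Stays. ✓
High-cost: normal capacity gives 70 − 0 = 70; excess capacity gives 46 − 108 = -62. Stays. ✓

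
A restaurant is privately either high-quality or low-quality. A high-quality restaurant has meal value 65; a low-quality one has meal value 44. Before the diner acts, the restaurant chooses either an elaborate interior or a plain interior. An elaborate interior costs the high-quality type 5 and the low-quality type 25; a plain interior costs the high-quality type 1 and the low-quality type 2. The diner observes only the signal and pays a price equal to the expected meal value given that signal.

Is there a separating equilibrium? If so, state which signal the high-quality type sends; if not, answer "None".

Try high-quality → elaborate interior, low-quality → plain interior:
  If types separate, elaborate interior earns payment 65 and plain interior earns 44.
  High-quality: elaborate interior gives 65 − 5 = 60; plain interior gives 44 − 1 = 43. No deviation. ✓
  Low-quality: plain interior gives 44 − 2 = 42; elaborate interior gives 65 − 25 = 40. No deviation. ✓
Both hold — the high-quality type sends elaborate interior.

elaborate interior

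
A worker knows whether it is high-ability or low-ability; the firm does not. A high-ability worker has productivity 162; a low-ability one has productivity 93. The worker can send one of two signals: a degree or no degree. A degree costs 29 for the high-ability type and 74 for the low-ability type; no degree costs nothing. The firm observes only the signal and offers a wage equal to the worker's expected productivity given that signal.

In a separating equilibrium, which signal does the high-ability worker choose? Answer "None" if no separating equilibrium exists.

Try high-ability → degree, low-ability → no degree:
  Under separation the firm infers type exactly: degree → high-ability (pays 162), no degree → low-ability (pays 93).
  High-ability: degree gives 162 − 29 = 133; no degree gives 93 − 0 = 93. No deviation. ✓
  Low-ability: no degree gives 93 − 0 = 93; degree gives 162 − 74 = 88. No deviation. ✓
Both hold — the high-ability type sends degree.

degree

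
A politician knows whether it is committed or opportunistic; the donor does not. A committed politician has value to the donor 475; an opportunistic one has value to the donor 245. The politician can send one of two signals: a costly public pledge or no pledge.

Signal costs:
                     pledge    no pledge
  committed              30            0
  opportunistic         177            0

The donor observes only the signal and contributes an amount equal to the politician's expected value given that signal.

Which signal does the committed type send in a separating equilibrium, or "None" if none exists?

None

Try committed → pledge, opportunistic → no pledge:
  If types separate, pledge earns payment 475 and no pledge earns 245.
  Committed: pledge gives 475 − 30 = 445; no pledge gives 245 − 0 = 245. No deviation. ✓
  Opportunistic: no pledge gives 245 − 0 = 245; pledge gives 475 − 177 = 298. Would deviate. ✗
Try committed → no pledge, opportunistic → pledge:
  If types separate, no pledge earns payment 475 and pledge earns 245.
  Committed: no pledge gives 475 − 0 = 475; pledge gives 245 − 30 = 215. No deviation. ✓
  Opportunistic: pledge gives 245 − 177 = 68; no pledge gives 475 − 0 = 475. Would deviate. ✗
Neither assignment is incentive-compatible.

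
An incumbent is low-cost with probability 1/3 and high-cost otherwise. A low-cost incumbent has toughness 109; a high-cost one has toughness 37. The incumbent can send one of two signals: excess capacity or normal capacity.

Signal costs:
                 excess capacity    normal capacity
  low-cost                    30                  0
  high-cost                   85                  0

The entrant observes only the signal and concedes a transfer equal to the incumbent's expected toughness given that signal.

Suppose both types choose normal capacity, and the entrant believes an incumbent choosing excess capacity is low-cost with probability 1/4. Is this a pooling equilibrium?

Yes

At the pooled signal (normal capacity) the entrant holds the prior 1/3 and pays 1/3·109 + 2/3·37 = 61. Off-path (excess capacity) belief 1/4 gives 1/4·109 + 3/4·37 = 55.
Low-cost: normal capacity gives 61 − 0 = 61; excess capacity gives 55 − 30 = 25. Stays. ✓
High-cost: normal capacity gives 61 − 0 = 61; excess capacity gives 55 − 85 = -30. Stays. ✓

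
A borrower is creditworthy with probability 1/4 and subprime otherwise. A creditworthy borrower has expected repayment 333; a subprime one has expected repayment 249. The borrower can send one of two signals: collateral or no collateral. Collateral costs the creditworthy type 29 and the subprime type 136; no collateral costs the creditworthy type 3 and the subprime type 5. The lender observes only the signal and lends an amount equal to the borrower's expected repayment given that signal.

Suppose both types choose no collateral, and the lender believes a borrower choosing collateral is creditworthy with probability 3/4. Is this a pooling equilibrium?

No

At the pooled signal (no collateral) the lender holds the prior 1/4 and pays 1/4·333 + 3/4·249 = 270. Off-path (collateral) belief 3/4 gives 3/4·333 + 1/4·249 = 312.
Creditworthy: no collateral gives 270 − 3 = 267; collateral gives 312 − 29 = 283. Deviates. ✗
Subprime: no collateral gives 270 − 5 = 265; collateral gives 312 − 136 = 176. Stays. ✓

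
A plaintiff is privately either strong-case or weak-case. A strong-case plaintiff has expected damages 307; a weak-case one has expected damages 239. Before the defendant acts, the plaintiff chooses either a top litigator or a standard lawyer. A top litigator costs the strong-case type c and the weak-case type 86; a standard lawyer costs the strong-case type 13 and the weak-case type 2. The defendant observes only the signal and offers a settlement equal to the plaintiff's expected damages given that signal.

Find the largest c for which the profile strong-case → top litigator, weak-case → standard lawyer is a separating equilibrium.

Under separation: top litigator → strong-case (pays 307); standard lawyer → weak-case (pays 239).
Weak-case: 239 − 2 = 237 ≥ 307 − 86 = 221. Holds regardless of c. ✓
Strong-case: 307 − c ≥ 239 − 13, so c ≤ 307 − 226 = 81.

81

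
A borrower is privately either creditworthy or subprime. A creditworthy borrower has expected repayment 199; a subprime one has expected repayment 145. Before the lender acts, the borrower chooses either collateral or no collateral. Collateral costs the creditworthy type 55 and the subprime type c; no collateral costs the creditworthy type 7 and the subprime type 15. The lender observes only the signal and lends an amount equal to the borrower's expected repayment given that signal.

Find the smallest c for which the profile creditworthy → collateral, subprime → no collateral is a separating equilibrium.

Under separation: collateral → creditworthy (pays 199); no collateral → subprime (pays 145).
Creditworthy: 199 − 55 = 144 ≥ 145 − 7 = 138. Holds regardless of c. ✓
Subprime: 145 − 15 ≥ 199 − c, so c ≥ 199 − 130 = 69.

69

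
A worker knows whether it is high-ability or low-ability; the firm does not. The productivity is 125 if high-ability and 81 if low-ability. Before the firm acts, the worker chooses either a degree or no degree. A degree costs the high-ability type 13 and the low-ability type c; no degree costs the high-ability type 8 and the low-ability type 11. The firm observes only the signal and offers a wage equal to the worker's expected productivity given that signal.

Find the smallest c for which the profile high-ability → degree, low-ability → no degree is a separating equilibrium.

Under separation: degree → high-ability (pays 125); no degree → low-ability (pays 81).
High-ability: 125 − 13 = 112 ≥ 81 − 8 = 73. Holds regardless of c. ✓
Low-ability: 81 − 11 ≥ 125 − c, so c ≥ 125 − 70 = 55.

55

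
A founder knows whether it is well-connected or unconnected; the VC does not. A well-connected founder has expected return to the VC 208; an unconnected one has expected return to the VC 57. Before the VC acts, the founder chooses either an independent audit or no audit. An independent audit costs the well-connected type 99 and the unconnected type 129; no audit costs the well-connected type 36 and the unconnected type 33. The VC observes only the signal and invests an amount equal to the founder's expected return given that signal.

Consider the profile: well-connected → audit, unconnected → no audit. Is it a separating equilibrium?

No

If types separate, audit earns payment 208 and no audit earns 57.
Well-connected: audit gives 208 − 99 = 109; no audit gives 57 − 36 = 21. No deviation. ✓
Unconnected: no audit gives 57 − 33 = 24; audit gives 208 − 129 = 79. Would deviate. ✗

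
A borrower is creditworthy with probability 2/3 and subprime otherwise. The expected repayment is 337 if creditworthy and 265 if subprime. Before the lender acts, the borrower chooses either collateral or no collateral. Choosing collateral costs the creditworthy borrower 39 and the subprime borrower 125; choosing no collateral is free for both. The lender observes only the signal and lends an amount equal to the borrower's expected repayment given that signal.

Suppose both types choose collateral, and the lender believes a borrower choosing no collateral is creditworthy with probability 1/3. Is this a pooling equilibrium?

No

At the pooled signal (collateral) the lender holds the prior 2/3 and pays 2/3·337 + 1/3·265 = 313. Off-path (no collateral) belief 1/3 gives 1/3·337 + 2/3·265 = 289.
Creditworthy: collateral gives 313 − 39 = 274; no collateral gives 289 − 0 = 289. Deviates. ✗
Subprime: collateral gives 313 − 125 = 188; no collateral gives 289 − 0 = 289. Deviates. ✗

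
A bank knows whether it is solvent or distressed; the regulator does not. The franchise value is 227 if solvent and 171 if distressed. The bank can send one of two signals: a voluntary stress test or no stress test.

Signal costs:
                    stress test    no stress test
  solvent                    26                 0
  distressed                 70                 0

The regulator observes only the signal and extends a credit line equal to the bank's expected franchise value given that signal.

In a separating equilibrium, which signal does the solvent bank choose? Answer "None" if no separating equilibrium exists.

stress test

Try solvent → stress test, distressed → no stress test:
  If types separate, stress test earns payment 227 and no stress test earns 171.
  Solvent: stress test gives 227 − 26 = 201; no stress test gives 171 − 0 = 171. No deviation. ✓
  Distressed: no stress test gives 171 − 0 = 171; stress test gives 227 − 70 = 157. No deviation. ✓
Both hold — the solvent type sends stress test.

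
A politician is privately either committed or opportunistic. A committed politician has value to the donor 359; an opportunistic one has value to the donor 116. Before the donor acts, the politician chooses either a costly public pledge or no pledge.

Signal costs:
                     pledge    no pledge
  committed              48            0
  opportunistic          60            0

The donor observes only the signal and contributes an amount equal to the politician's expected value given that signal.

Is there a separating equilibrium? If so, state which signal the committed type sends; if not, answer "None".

None

Try committed → pledge, opportunistic → no pledge:
  If types separate, pledge earns payment 359 and no pledge earns 116.
  Committed: pledge gives 359 − 48 = 311; no pledge gives 116 − 0 = 116. No deviation. ✓
  Opportunistic: no pledge gives 116 − 0 = 116; pledge gives 359 − 60 = 299. Would deviate. ✗
Try committed → no pledge, opportunistic → pledge:
  If types separate, no pledge earns payment 359 and pledge earns 116.
  Committed: no pledge gives 359 − 0 = 359; pledge gives 116 − 48 = 68. No deviation. ✓
  Opportunistic: pledge gives 116 − 60 = 56; no pledge gives 359 − 0 = 359. Would deviate. ✗
Neither assignment is incentive-compatible.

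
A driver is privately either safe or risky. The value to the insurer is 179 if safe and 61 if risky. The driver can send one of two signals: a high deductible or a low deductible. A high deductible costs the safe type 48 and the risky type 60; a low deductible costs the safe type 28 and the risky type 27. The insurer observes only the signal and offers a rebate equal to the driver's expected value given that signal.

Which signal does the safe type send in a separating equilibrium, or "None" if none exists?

None

Try safe → high deductible, risky → low deductible:
  Under separation the insurer infers type exactly: high deductible → safe (pays 179), low deductible → risky (pays 61).
  Safe: high deductible gives 179 − 48 = 131; low deductible gives 61 − 28 = 33. No deviation. ✓
  Risky: low deductible gives 61 − 27 = 34; high deductible gives 179 − 60 = 119. Would deviate. ✗
Try safe → low deductible, risky → high deductible:
  Under separation the insurer infers type exactly: low deductible → safe (pays 179), high deductible → risky (pays 61).
  Safe: low deductible gives 179 − 28 = 151; high deductible gives 61 − 48 = 13. No deviation. ✓
  Risky: high deductible gives 61 − 60 = 1; low deductible gives 179 − 27 = 152. Would deviate. ✗
Neither assignment is incentive-compatible.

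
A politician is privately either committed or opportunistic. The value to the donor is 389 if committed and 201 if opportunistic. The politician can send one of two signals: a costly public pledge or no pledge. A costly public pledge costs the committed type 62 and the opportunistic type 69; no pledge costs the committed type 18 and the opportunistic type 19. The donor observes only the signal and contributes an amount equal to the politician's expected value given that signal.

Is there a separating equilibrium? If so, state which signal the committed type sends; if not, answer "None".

Try committed → pledge, opportunistic → no pledge:
  If types separate, pledge earns payment 389 and no pledge earns 201.
  Committed: pledge gives 389 − 62 = 327; no pledge gives 201 − 18 = 183. No deviation. ✓
  Opportunistic: no pledge gives 201 − 19 = 182; pledge gives 389 − 69 = 320. Would deviate. ✗
Try committed → no pledge, opportunistic → pledge:
  If types separate, no pledge earns payment 389 and pledge earns 201.
  Committed: no pledge gives 389 − 18 = 371; pledge gives 201 − 62 = 139. No deviation. ✓
  Opportunistic: pledge gives 201 − 69 = 132; no pledge gives 389 − 19 = 370. Would deviate. ✗
Neither assignment is incentive-compatible.

None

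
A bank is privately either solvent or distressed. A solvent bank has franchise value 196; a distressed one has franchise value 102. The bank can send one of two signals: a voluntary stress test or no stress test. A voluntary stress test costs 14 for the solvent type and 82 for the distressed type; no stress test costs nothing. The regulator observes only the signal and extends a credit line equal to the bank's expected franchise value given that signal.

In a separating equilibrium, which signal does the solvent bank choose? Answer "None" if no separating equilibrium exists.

Try solvent → stress test, distressed → no stress test:
  If types separate, stress test earns payment 196 and no stress test earns 102.
  Solvent: stress test gives 196 − 14 = 182; no stress test gives 102 − 0 = 102. No deviation. ✓
  Distressed: no stress test gives 102 − 0 = 102; stress test gives 196 − 82 = 114. Would deviate. ✗
Try solvent → no stress test, distressed → stress test:
  If types separate, no stress test earns payment 196 and stress test earns 102.
  Solvent: no stress test gives 196 − 0 = 196; stress test gives 102 − 14 = 88. No deviation. ✓
  Distressed: stress test gives 102 − 82 = 20; no stress test gives 196 − 0 = 196. Would deviate. ✗
Neither assignment is incentive-compatible.

None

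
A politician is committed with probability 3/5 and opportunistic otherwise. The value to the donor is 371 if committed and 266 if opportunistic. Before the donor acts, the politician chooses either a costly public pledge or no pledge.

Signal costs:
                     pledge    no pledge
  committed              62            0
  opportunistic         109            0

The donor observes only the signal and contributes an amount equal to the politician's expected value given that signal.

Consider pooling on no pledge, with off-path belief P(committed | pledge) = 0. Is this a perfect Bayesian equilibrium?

At the pooled signal (no pledge) the donor holds the prior 3/5 and pays 3/5·371 + 2/5·266 = 329. Off-path (pledge) belief 0 gives 0·371 + 1·266 = 266.
Committed: no pledge gives 329 − 0 = 329; pledge gives 266 − 62 = 204. Stays. ✓
Opportunistic: no pledge gives 329 − 0 = 329; pledge gives 266 − 109 = 157. Stays. ✓

Yes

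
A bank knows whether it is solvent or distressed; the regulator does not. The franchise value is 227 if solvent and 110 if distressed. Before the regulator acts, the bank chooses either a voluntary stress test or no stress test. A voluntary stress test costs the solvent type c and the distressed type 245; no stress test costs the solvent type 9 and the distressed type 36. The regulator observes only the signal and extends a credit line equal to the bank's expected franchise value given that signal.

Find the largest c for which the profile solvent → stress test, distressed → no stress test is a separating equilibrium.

126

Under separation: stress test → solvent (pays 227); no stress test → distressed (pays 110).
Distressed: 110 − 36 = 74 ≥ 227 − 245 = -18. Holds regardless of c. ✓
Solvent: 227 − c ≥ 110 − 9, so c ≤ 227 − 101 = 126.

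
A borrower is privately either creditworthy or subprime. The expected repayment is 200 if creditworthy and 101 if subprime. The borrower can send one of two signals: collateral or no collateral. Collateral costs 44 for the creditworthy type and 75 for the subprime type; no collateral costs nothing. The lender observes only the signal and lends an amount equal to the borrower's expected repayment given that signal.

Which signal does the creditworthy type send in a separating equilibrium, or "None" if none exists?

None

Try creditworthy → collateral, subprime → no collateral:
  If types separate, collateral earns payment 200 and no collateral earns 101.
  Creditworthy: collateral gives 200 − 44 = 156; no collateral gives 101 − 0 = 101. No deviation. ✓
  Subprime: no collateral gives 101 − 0 = 101; collateral gives 200 − 75 = 125. Would deviate. ✗
Try creditworthy → no collateral, subprime → collateral:
  If types separate, no collateral earns payment 200 and collateral earns 101.
  Creditworthy: no collateral gives 200 − 0 = 200; collateral gives 101 − 44 = 57. No deviation. ✓
  Subprime: collateral gives 101 − 75 = 26; no collateral gives 200 − 0 = 200. Would deviate. ✗
Neither assignment is incentive-compatible.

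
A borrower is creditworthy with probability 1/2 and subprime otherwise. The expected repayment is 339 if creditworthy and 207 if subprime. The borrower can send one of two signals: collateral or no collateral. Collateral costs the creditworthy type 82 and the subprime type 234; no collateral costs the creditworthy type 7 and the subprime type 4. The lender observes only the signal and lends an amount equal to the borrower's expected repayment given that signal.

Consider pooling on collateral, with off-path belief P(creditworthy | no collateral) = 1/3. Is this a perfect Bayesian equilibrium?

At the pooled signal (collateral) the lender holds the prior 1/2 and pays 1/2·339 + 1/2·207 = 273. Off-path (no collateral) belief 1/3 gives 1/3·339 + 2/3·207 = 251.
Creditworthy: collateral gives 273 − 82 = 191; no collateral gives 251 − 7 = 244. Deviates. ✗
Subprime: collateral gives 273 − 234 = 39; no collateral gives 251 − 4 = 247. Deviates. ✗

No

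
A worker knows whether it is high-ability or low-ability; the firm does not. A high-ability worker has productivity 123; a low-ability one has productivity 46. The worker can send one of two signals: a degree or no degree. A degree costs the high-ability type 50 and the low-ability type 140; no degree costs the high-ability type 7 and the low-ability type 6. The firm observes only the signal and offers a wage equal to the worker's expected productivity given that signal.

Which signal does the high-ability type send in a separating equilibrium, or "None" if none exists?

Try high-ability → degree, low-ability → no degree:
  If types separate, degree earns payment 123 and no degree earns 46.
  High-ability: degree gives 123 − 50 = 73; no degree gives 46 − 7 = 39. No deviation. ✓
  Low-ability: no degree gives 46 − 6 = 40; degree gives 123 − 140 = -17. No deviation. ✓
Both hold — the high-ability type sends degree.

degree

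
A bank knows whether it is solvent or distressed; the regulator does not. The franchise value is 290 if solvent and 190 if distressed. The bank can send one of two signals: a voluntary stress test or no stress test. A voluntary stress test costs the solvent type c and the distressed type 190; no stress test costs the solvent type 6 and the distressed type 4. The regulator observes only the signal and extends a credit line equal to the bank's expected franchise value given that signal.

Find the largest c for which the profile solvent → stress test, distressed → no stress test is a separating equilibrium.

Under separation: stress test → solvent (pays 290); no stress test → distressed (pays 190).
Distressed: 190 − 4 = 186 ≥ 290 − 190 = 100. Holds regardless of c. ✓
Solvent: 290 − c ≥ 190 − 6, so c ≤ 290 − 184 = 106.

106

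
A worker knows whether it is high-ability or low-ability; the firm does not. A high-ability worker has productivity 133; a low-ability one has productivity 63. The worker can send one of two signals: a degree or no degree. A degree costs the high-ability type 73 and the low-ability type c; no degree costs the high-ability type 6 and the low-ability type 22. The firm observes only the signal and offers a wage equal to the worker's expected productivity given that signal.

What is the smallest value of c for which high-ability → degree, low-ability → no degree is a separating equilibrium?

Under separation: degree → high-ability (pays 133); no degree → low-ability (pays 63).
High-ability: 133 − 73 = 60 ≥ 63 − 6 = 57. Holds regardless of c. ✓
Low-ability: 63 − 22 ≥ 133 − c, so c ≥ 133 − 41 = 92.

92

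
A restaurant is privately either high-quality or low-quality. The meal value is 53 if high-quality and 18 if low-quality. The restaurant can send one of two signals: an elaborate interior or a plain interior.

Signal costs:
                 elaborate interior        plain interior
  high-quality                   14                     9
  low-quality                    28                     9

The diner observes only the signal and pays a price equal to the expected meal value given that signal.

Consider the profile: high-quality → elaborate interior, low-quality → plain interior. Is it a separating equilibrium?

No

Under separation the diner infers type exactly: elaborate interior → high-quality (pays 53), plain interior → low-quality (pays 18).
High-quality: elaborate interior gives 53 − 14 = 39; plain interior gives 18 − 9 = 9. No deviation. ✓
Low-quality: plain interior gives 18 − 9 = 9; elaborate interior gives 53 − 28 = 25. Would deviate. ✗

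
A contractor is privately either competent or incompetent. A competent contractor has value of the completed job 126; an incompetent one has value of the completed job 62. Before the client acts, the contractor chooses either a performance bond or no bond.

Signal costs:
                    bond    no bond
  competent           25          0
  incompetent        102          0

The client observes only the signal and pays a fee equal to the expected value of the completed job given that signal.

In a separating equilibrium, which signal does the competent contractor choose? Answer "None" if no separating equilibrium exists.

Try competent → bond, incompetent → no bond:
  If types separate, bond earns payment 126 and no bond earns 62.
  Competent: bond gives 126 − 25 = 101; no bond gives 62 − 0 = 62. No deviation. ✓
  Incompetent: no bond gives 62 − 0 = 62; bond gives 126 − 102 = 24. No deviation. ✓
Both hold — the competent type sends bond.

bond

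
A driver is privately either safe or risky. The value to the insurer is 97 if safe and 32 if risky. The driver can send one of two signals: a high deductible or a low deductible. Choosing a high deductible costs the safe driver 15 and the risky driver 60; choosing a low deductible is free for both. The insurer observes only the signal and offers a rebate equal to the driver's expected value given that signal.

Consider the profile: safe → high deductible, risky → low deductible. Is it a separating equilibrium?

If types separate, high deductible earns payment 97 and low deductible earns 32.
Safe: high deductible gives 97 − 15 = 82; low deductible gives 32 − 0 = 32. No deviation. ✓
Risky: low deductible gives 32 − 0 = 32; high deductible gives 97 − 60 = 37. Would deviate. ✗

No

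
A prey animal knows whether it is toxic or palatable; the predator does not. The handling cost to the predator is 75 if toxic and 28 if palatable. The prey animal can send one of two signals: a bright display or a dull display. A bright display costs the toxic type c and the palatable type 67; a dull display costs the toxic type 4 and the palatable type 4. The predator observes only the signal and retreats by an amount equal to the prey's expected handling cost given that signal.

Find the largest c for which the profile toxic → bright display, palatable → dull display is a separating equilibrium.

Under separation: bright display → toxic (pays 75); dull display → palatable (pays 28).
Palatable: 28 − 4 = 24 ≥ 75 − 67 = 8. Holds regardless of c. ✓
Toxic: 75 − c ≥ 28 − 4, so c ≤ 75 − 24 = 51.

51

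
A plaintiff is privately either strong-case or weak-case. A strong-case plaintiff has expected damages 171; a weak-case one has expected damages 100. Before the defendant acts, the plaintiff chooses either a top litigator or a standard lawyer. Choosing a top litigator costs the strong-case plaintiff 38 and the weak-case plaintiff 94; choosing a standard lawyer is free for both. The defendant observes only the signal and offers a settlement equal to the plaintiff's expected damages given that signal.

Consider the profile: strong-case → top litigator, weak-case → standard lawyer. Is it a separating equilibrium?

If types separate, top litigator earns payment 171 and standard lawyer earns 100.
Strong-case: top litigator gives 171 − 38 = 133; standard lawyer gives 100 − 0 = 100. No deviation. ✓
Weak-case: standard lawyer gives 100 − 0 = 100; top litigator gives 171 − 94 = 77. No deviation. ✓
Neither type gains from mimicking the other.

Yes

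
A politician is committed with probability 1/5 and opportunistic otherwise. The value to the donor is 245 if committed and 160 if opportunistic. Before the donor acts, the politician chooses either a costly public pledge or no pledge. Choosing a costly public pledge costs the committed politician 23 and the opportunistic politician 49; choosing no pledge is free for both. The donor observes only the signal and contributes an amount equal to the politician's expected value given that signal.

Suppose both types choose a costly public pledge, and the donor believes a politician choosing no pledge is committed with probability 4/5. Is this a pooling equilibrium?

On the equilibrium path (pledge) the donor holds the prior 1/5 and pays 1/5·245 + 4/5·160 = 177. Off-path (no pledge) belief 4/5 gives 4/5·245 + 1/5·160 = 228.
Committed: pledge gives 177 − 23 = 154; no pledge gives 228 − 0 = 228. Deviates. ✗
Opportunistic: pledge gives 177 − 49 = 128; no pledge gives 228 − 0 = 228. Deviates. ✗

No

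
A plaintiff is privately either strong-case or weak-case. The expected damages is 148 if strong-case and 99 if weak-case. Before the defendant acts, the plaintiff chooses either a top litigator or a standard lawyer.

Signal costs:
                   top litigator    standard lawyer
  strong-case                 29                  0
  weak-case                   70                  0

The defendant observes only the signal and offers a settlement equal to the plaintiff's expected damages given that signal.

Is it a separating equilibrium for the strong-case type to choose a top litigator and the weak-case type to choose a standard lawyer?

Yes

If types separate, top litigator earns payment 148 and standard lawyer earns 99.
Strong-case: top litigator gives 148 − 29 = 119; standard lawyer gives 99 − 0 = 99. No deviation. ✓
Weak-case: standard lawyer gives 99 − 0 = 99; top litigator gives 148 − 70 = 78. No deviation. ✓
Neither type gains from mimicking the other.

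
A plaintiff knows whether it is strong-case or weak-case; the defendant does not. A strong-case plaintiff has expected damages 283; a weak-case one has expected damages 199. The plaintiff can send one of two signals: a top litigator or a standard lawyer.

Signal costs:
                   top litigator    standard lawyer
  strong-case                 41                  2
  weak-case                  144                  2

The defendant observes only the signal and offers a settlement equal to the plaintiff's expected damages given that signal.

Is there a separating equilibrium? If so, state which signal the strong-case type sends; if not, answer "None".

Try strong-case → top litigator, weak-case → standard lawyer:
  If types separate, top litigator earns payment 283 and standard lawyer earns 199.
  Strong-case: top litigator gives 283 − 41 = 242; standard lawyer gives 199 − 2 = 197. No deviation. ✓
  Weak-case: standard lawyer gives 199 − 2 = 197; top litigator gives 283 − 144 = 139. No deviation. ✓
Both hold — the strong-case type sends top litigator.

top litigator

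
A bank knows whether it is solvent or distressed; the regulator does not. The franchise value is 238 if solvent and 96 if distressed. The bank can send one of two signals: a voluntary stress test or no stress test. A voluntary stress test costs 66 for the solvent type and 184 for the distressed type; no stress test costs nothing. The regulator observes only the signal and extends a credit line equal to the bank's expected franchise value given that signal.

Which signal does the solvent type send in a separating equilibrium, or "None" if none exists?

Try solvent → stress test, distressed → no stress test:
  Under separation the regulator infers type exactly: stress test → solvent (pays 238), no stress test → distressed (pays 96).
  Solvent: stress test gives 238 − 66 = 172; no stress test gives 96 − 0 = 96. No deviation. ✓
  Distressed: no stress test gives 96 − 0 = 96; stress test gives 238 − 184 = 54. No deviation. ✓
Both hold — the solvent type sends stress test.

stress test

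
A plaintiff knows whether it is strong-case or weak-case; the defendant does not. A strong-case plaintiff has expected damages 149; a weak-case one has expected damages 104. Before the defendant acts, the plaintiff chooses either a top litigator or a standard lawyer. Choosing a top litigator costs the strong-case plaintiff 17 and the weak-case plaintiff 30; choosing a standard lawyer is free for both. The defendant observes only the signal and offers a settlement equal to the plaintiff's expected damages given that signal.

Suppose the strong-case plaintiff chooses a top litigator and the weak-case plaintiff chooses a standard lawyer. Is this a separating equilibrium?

No

If types separate, top litigator earns payment 149 and standard lawyer earns 104.
Strong-case: top litigator gives 149 − 17 = 132; standard lawyer gives 104 − 0 = 104. No deviation. ✓
Weak-case: standard lawyer gives 104 − 0 = 104; top litigator gives 149 − 30 = 119. Would deviate. ✗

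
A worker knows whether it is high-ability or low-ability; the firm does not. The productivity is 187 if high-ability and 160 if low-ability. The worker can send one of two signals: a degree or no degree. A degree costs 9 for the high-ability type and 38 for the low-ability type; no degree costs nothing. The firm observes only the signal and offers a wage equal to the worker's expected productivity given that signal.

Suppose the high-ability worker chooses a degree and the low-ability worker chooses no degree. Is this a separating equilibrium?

Under separation the firm infers type exactly: degree → high-ability (pays 187), no degree → low-ability (pays 160).
High-ability: degree gives 187 − 9 = 178; no degree gives 160 − 0 = 160. No deviation. ✓
Low-ability: no degree gives 160 − 0 = 160; degree gives 187 − 38 = 149. No deviation. ✓
Neither type gains from mimicking the other.

Yes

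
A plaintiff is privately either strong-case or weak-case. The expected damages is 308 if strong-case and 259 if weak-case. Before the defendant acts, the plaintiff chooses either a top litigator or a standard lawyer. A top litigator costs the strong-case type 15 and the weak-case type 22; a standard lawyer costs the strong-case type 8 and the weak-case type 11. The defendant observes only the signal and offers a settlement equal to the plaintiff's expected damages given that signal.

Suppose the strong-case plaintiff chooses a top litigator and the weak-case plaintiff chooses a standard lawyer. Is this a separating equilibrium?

No

Under separation the defendant infers type exactly: top litigator → strong-case (pays 308), standard lawyer → weak-case (pays 259).
Strong-case: top litigator gives 308 − 15 = 293; standard lawyer gives 259 − 8 = 251. No deviation. ✓
Weak-case: standard lawyer gives 259 − 11 = 248; top litigator gives 308 − 22 = 286. Would deviate. ✗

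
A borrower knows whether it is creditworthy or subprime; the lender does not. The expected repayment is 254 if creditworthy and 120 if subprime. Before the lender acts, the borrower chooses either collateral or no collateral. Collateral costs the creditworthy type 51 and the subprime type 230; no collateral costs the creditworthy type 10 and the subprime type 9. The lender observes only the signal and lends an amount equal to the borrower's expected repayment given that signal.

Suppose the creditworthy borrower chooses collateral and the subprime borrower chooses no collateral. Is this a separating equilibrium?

Yes

Under separation the lender infers type exactly: collateral → creditworthy (pays 254), no collateral → subprime (pays 120).
Creditworthy: collateral gives 254 − 51 = 203; no collateral gives 120 − 10 = 110. No deviation. ✓
Subprime: no collateral gives 120 − 9 = 111; collateral gives 254 − 230 = 24. No deviation. ✓
Neither type gains from mimicking the other.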